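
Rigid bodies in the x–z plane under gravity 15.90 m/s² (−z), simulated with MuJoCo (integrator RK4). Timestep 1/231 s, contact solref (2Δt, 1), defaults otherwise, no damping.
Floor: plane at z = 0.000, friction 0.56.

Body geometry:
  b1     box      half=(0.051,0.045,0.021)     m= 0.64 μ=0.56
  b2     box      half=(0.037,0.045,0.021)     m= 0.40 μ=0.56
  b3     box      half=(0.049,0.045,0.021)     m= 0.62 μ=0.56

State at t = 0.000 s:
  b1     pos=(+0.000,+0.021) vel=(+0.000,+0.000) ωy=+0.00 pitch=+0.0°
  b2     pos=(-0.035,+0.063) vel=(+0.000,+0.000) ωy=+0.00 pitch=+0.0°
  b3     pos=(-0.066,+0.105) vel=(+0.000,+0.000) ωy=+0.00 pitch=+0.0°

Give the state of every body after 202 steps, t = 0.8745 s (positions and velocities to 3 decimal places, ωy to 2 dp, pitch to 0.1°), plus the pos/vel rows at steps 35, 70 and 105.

State at t = 0.8745 s:
  b1     pos=(+0.000,+0.021) vel=(+0.000,+0.000) ωy=+0.00 pitch=+0.0°
  b2     pos=(-0.080,+0.037) vel=(+0.000,+0.000) ωy=+0.00 pitch=-90.0°
  b3     pos=(-0.217,+0.021) vel=(+0.000,+0.000) ωy=+0.00 pitch=+180.0°

Key-timestep trajectory:
   step    t(s)  b1.x    b1.z    b1.vx   b1.vz   b2.x    b2.z    b2.vx   b2.vz   b3.x    b3.z    b3.vx   b3.vz 
     35  0.1515   +0.000  +0.021  +0.000  +0.000   -0.040  +0.066  -0.085  +0.040   -0.079  +0.100  -0.216  -0.113
     70  0.3030   +0.000  +0.021  +0.000  +0.000   -0.079  +0.035  -0.340  -0.269   -0.137  +0.051  -0.444  -0.097
    105  0.4545   +0.000  +0.021  +0.000  +0.000   -0.080  +0.037  +0.011  +0.004   -0.182  +0.050  -0.335  -0.103


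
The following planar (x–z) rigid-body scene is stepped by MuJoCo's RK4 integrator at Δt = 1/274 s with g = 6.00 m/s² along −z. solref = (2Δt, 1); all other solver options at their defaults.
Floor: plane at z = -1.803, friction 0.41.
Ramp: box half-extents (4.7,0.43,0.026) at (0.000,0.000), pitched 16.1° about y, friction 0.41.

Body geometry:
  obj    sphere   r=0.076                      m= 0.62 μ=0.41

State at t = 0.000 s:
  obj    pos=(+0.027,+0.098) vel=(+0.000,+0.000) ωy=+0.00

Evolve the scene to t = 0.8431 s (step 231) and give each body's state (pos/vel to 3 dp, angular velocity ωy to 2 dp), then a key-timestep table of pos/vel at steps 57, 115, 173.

State at t = 0.8431 s:
  obj    pos=(+0.433,-0.019) vel=(+0.963,-0.278) ωy=+13.18

Key-timestep trajectory:
   step    t(s)  obj.x    obj.z    obj.vx   obj.vz 
     57  0.2080   +0.052  +0.091  +0.238  -0.069
    115  0.4197   +0.128  +0.069  +0.479  -0.138
    173  0.6314   +0.255  +0.033  +0.721  -0.208


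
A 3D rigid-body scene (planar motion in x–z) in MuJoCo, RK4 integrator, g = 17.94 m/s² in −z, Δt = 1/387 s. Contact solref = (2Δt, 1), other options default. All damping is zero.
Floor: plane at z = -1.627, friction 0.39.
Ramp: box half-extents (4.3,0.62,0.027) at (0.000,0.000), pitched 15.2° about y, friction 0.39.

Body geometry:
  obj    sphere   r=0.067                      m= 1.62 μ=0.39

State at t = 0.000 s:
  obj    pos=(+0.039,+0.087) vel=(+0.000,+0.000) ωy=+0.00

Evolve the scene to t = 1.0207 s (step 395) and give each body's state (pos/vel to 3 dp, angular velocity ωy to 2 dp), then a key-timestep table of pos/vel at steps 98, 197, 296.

State at t = 1.0207 s:
  obj    pos=(+1.728,-0.372) vel=(+3.309,-0.899) ωy=+51.18

Key-timestep trajectory:
   step    t(s)  obj.x    obj.z    obj.vx   obj.vz 
     98  0.2532   +0.143  +0.059  +0.821  -0.223
    197  0.5090   +0.459  -0.027  +1.651  -0.448
    296  0.7649   +0.987  -0.171  +2.480  -0.674


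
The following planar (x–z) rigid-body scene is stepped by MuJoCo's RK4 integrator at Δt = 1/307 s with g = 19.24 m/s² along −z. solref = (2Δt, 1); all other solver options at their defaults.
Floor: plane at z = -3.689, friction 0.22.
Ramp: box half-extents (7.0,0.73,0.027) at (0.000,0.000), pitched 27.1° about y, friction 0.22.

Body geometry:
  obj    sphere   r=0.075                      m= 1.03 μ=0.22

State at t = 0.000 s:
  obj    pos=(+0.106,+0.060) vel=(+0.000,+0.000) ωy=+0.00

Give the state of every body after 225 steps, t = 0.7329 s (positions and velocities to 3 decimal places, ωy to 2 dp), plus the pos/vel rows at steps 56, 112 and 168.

State at t = 0.7329 s:
  obj    pos=(+1.603,-0.706) vel=(+4.085,-2.090) ωy=+61.16

Key-timestep trajectory:
   step    t(s)  obj.x    obj.z    obj.vx   obj.vz 
     56  0.1824   +0.199  +0.013  +1.017  -0.520
    112  0.3648   +0.477  -0.130  +2.033  -1.041
    168  0.5472   +0.941  -0.367  +3.050  -1.561


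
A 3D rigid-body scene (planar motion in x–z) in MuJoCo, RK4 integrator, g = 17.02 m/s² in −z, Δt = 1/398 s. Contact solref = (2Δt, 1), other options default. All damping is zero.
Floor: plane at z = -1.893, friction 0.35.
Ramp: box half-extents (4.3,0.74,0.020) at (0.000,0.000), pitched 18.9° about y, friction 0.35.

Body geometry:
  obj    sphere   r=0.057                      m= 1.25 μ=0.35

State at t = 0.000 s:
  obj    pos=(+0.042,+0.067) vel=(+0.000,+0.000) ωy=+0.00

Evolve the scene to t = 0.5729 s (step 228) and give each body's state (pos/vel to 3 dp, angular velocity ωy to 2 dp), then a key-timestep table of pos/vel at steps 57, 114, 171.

State at t = 0.5729 s:
  obj    pos=(+0.653,-0.142) vel=(+2.134,-0.731) ωy=+39.57

Key-timestep trajectory:
   step    t(s)  obj.x    obj.z    obj.vx   obj.vz 
     57  0.1432   +0.080  +0.054  +0.534  -0.183
    114  0.2864   +0.195  +0.015  +1.067  -0.365
    171  0.4296   +0.386  -0.051  +1.601  -0.548


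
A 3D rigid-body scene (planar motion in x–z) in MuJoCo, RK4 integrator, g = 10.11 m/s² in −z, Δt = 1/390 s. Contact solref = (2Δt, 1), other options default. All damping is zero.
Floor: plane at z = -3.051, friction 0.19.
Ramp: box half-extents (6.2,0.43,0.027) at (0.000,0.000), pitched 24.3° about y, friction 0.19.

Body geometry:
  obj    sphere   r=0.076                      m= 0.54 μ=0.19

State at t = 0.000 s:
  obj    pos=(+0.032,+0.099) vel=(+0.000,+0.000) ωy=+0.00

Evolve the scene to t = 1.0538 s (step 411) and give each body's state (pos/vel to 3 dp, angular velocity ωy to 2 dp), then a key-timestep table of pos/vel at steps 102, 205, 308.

State at t = 1.0538 s:
  obj    pos=(+1.536,-0.581) vel=(+2.854,-1.289) ωy=+41.20

Key-timestep trajectory:
   step    t(s)  obj.x    obj.z    obj.vx   obj.vz 
    102  0.2615   +0.125  +0.057  +0.708  -0.320
    205  0.5256   +0.406  -0.070  +1.424  -0.643
    308  0.7897   +0.877  -0.283  +2.139  -0.966


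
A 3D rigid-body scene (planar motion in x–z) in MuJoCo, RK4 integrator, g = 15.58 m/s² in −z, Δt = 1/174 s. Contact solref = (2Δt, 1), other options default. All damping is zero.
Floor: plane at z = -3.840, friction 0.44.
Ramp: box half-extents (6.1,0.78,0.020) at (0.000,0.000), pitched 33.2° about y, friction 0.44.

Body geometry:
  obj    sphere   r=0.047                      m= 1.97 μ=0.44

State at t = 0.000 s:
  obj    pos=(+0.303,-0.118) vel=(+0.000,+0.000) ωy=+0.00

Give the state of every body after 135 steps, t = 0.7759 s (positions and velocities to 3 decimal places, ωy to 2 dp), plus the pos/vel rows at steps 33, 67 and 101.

State at t = 0.7759 s:
  obj    pos=(+1.838,-1.122) vel=(+3.956,-2.589) ωy=+100.57

Key-timestep trajectory:
   step    t(s)  obj.x    obj.z    obj.vx   obj.vz 
     33  0.1897   +0.395  -0.178  +0.967  -0.633
     67  0.3851   +0.681  -0.366  +1.963  -1.285
    101  0.5805   +1.162  -0.680  +2.960  -1.937


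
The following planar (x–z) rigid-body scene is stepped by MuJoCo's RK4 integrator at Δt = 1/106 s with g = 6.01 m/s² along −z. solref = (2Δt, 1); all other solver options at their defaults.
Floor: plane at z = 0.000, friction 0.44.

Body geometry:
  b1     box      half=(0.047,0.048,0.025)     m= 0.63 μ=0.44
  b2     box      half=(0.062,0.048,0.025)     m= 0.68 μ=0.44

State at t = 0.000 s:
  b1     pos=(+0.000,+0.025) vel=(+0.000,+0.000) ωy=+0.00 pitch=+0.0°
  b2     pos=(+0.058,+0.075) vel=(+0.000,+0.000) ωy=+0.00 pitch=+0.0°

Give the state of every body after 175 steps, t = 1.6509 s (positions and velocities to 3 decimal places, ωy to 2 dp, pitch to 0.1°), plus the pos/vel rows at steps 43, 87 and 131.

State at t = 1.6509 s:
  b1     pos=(-0.001,+0.025) vel=(+0.000,+0.000) ωy=+0.00 pitch=+0.0°
  b2     pos=(+0.071,+0.061) vel=(+0.000,+0.000) ωy=-0.01 pitch=+43.3°

Key-timestep trajectory:
   step    t(s)  b1.x    b1.z    b1.vx   b1.vz   b2.x    b2.z    b2.vx   b2.vz 
     43  0.4057   +0.000  +0.025  +0.000  +0.000   +0.072  +0.061  -0.140  -0.059
     87  0.8208   -0.001  +0.025  +0.000  +0.000   +0.071  +0.061  +0.000  +0.000
    131  1.2358   -0.001  +0.025  +0.000  +0.000   +0.071  +0.061  +0.000  +0.000


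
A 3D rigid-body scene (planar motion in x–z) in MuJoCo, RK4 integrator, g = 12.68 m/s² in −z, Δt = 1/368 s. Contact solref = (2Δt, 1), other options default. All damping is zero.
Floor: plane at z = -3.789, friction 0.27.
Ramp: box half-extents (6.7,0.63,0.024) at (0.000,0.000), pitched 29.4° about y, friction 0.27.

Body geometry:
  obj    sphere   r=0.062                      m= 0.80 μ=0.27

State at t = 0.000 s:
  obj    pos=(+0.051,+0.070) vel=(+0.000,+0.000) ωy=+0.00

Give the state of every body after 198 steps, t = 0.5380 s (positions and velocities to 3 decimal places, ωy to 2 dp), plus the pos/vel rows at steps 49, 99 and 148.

State at t = 0.5380 s:
  obj    pos=(+0.612,-0.246) vel=(+2.084,-1.174) ωy=+38.58

Key-timestep trajectory:
   step    t(s)  obj.x    obj.z    obj.vx   obj.vz 
     49  0.1332   +0.085  +0.051  +0.516  -0.291
     99  0.2690   +0.191  -0.009  +1.042  -0.587
    148  0.4022   +0.364  -0.107  +1.558  -0.878


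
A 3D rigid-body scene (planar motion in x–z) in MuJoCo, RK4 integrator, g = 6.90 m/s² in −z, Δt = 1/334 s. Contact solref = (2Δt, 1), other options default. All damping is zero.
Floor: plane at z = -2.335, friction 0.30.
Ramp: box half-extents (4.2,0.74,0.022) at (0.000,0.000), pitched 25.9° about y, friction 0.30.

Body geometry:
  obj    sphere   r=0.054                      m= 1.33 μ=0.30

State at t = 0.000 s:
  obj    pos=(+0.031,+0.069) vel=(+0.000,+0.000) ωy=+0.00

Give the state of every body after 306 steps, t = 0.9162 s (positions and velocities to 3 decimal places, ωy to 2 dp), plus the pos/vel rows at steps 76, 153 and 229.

State at t = 0.9162 s:
  obj    pos=(+0.844,-0.325) vel=(+1.774,-0.862) ωy=+36.52

Key-timestep trajectory:
   step    t(s)  obj.x    obj.z    obj.vx   obj.vz 
     76  0.2275   +0.081  +0.045  +0.441  -0.214
    153  0.4581   +0.234  -0.029  +0.887  -0.431
    229  0.6856   +0.486  -0.152  +1.328  -0.645


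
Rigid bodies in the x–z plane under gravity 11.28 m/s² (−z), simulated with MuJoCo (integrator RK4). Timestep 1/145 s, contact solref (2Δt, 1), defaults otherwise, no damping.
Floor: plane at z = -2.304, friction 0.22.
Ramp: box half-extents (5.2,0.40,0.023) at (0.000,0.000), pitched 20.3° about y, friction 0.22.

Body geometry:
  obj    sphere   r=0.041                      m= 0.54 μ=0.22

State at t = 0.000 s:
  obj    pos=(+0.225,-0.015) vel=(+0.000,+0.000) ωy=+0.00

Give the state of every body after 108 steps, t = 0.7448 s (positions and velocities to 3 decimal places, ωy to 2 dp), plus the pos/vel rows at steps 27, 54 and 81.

State at t = 0.7448 s:
  obj    pos=(+0.952,-0.284) vel=(+1.953,-0.722) ωy=+50.77

Key-timestep trajectory:
   step    t(s)  obj.x    obj.z    obj.vx   obj.vz 
     27  0.1862   +0.270  -0.032  +0.488  -0.181
     54  0.3724   +0.407  -0.082  +0.977  -0.361
     81  0.5586   +0.634  -0.166  +1.465  -0.542


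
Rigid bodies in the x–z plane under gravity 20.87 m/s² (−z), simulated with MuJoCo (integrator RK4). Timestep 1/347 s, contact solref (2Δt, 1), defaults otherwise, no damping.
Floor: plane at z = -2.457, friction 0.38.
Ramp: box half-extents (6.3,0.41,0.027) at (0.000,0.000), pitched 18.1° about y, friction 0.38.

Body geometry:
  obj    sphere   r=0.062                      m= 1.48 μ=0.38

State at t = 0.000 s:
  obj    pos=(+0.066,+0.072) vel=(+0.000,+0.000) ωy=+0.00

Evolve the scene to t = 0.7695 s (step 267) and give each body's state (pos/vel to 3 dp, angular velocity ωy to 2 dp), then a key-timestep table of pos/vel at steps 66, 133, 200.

State at t = 0.7695 s:
  obj    pos=(+1.369,-0.354) vel=(+3.387,-1.107) ωy=+57.47

Key-timestep trajectory:
   step    t(s)  obj.x    obj.z    obj.vx   obj.vz 
     66  0.1902   +0.146  +0.046  +0.837  -0.274
    133  0.3833   +0.389  -0.034  +1.687  -0.552
    200  0.5764   +0.797  -0.167  +2.537  -0.829


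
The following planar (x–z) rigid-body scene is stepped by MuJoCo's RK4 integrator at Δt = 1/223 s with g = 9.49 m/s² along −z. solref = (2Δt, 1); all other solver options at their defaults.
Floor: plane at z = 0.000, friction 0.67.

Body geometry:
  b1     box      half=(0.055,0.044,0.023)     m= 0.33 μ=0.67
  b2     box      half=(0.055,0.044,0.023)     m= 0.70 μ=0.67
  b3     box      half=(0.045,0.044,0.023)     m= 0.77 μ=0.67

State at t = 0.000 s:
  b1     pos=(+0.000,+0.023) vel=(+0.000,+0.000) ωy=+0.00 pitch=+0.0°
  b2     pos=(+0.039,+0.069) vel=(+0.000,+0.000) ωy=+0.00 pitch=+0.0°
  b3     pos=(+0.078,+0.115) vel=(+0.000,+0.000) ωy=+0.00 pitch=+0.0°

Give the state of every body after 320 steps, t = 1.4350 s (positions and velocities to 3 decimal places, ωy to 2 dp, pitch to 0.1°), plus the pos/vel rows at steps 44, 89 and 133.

State at t = 1.4350 s:
  b1     pos=(+0.000,+0.023) vel=(+0.000,+0.000) ωy=+0.00 pitch=+0.0°
  b2     pos=(+0.151,+0.052) vel=(+0.000,+0.000) ωy=+0.01 pitch=+142.2°
  b3     pos=(+0.226,+0.023) vel=(+0.000,+0.000) ωy=+0.00 pitch=+180.0°

Key-timestep trajectory:
   step    t(s)  b1.x    b1.z    b1.vx   b1.vz   b2.x    b2.z    b2.vx   b2.vz   b3.x    b3.z    b3.vx   b3.vz 
     44  0.1973   +0.000  +0.023  -0.001  +0.000   +0.046  +0.073  +0.107  +0.034   +0.098  +0.105  +0.236  -0.172
     89  0.3991   +0.000  +0.023  +0.000  +0.000   +0.099  +0.057  +0.290  +0.115   +0.161  +0.046  +0.222  +0.142
    133  0.5964   +0.000  +0.023  +0.000  +0.000   +0.140  +0.058  +0.095  +0.035   +0.199  +0.047  +0.199  -0.084


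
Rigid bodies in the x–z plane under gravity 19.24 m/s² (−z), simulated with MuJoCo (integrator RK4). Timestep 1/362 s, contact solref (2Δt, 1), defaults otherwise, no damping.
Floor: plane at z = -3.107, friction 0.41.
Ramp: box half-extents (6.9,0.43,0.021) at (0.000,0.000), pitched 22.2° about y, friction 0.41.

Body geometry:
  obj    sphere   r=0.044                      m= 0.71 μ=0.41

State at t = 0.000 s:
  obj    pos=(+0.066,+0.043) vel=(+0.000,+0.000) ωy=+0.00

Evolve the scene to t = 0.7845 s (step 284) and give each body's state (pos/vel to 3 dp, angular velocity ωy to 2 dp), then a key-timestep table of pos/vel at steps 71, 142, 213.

State at t = 0.7845 s:
  obj    pos=(+1.546,-0.561) vel=(+3.772,-1.539) ωy=+92.58

Key-timestep trajectory:
   step    t(s)  obj.x    obj.z    obj.vx   obj.vz 
     71  0.1961   +0.159  +0.005  +0.943  -0.385
    142  0.3923   +0.436  -0.108  +1.886  -0.770
    213  0.5884   +0.898  -0.296  +2.829  -1.154


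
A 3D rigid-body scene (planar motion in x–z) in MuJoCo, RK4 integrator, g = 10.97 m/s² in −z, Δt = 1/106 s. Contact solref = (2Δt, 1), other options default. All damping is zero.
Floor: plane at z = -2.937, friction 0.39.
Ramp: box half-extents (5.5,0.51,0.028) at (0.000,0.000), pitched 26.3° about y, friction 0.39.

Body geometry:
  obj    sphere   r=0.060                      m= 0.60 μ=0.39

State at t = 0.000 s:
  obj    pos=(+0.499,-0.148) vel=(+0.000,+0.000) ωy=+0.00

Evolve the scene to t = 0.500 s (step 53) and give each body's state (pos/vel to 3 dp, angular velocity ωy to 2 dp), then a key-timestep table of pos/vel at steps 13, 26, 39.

State at t = 0.500 s:
  obj    pos=(+0.888,-0.341) vel=(+1.556,-0.769) ωy=+28.91

Key-timestep trajectory:
   step    t(s)  obj.x    obj.z    obj.vx   obj.vz 
     13  0.1226   +0.522  -0.160  +0.382  -0.188
     26  0.2453   +0.593  -0.195  +0.764  -0.377
     39  0.3679   +0.710  -0.253  +1.145  -0.566


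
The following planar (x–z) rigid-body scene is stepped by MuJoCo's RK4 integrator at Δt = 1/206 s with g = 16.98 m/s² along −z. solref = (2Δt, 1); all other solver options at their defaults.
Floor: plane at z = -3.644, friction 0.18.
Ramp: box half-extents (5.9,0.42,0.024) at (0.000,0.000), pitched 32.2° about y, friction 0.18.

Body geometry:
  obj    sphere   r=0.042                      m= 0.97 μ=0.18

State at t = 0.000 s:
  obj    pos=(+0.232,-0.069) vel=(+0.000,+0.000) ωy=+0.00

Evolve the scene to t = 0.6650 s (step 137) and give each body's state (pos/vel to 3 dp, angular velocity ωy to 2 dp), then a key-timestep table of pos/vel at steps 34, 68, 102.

State at t = 0.6650 s:
  obj    pos=(+1.444,-0.832) vel=(+3.644,-2.285) ωy=+102.04

Key-timestep trajectory:
   step    t(s)  obj.x    obj.z    obj.vx   obj.vz 
     34  0.1650   +0.307  -0.116  +0.909  -0.567
     68  0.3301   +0.532  -0.257  +1.811  -1.136
    102  0.4951   +0.905  -0.492  +2.711  -1.709


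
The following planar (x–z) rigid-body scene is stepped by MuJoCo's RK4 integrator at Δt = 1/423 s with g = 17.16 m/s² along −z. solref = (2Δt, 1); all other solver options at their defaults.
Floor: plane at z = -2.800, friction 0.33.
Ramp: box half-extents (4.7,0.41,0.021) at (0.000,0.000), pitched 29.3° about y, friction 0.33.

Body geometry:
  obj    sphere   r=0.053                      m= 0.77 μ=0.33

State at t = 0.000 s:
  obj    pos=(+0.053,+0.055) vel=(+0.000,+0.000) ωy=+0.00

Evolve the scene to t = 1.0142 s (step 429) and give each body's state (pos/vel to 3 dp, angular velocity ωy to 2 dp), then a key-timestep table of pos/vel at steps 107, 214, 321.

State at t = 1.0142 s:
  obj    pos=(+2.743,-1.455) vel=(+5.305,-2.977) ωy=+114.78

Key-timestep trajectory:
   step    t(s)  obj.x    obj.z    obj.vx   obj.vz 
    107  0.2530   +0.220  -0.039  +1.323  -0.743
    214  0.5059   +0.723  -0.321  +2.647  -1.485
    321  0.7589   +1.559  -0.790  +3.970  -2.228


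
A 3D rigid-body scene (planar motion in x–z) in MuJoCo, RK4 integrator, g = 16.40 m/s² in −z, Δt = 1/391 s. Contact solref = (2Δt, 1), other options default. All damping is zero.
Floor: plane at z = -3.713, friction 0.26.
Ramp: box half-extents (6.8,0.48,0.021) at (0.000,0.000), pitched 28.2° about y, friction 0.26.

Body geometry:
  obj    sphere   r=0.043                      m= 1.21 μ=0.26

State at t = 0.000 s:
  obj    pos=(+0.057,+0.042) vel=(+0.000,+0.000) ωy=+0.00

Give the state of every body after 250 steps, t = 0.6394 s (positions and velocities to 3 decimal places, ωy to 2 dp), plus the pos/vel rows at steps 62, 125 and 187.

State at t = 0.6394 s:
  obj    pos=(+1.054,-0.493) vel=(+3.119,-1.673) ωy=+82.30

Key-timestep trajectory:
   step    t(s)  obj.x    obj.z    obj.vx   obj.vz 
     62  0.1586   +0.118  +0.009  +0.774  -0.415
    125  0.3197   +0.306  -0.092  +1.560  -0.836
    187  0.4783   +0.615  -0.257  +2.333  -1.251


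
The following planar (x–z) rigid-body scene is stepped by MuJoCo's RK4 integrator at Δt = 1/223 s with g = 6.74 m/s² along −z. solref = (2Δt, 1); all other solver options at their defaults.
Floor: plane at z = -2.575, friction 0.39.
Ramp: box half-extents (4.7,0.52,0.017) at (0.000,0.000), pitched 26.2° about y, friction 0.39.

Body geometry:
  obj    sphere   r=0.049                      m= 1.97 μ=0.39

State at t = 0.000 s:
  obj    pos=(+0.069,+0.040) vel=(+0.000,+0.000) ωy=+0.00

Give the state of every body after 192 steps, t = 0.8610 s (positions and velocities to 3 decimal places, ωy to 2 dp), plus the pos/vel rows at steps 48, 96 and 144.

State at t = 0.8610 s:
  obj    pos=(+0.776,-0.308) vel=(+1.642,-0.808) ωy=+37.34

Key-timestep trajectory:
   step    t(s)  obj.x    obj.z    obj.vx   obj.vz 
     48  0.2152   +0.113  +0.018  +0.411  -0.202
     96  0.4305   +0.246  -0.047  +0.821  -0.404
    144  0.6457   +0.467  -0.156  +1.232  -0.606


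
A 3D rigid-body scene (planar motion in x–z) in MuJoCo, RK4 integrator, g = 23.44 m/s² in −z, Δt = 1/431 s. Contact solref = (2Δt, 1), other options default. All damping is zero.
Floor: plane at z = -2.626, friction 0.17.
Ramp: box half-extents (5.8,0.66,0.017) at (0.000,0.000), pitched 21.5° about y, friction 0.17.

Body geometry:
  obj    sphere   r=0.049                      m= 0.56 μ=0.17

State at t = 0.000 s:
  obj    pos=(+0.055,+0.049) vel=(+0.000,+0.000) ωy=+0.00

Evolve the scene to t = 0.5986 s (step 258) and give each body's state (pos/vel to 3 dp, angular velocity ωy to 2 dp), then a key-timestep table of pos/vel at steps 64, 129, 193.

State at t = 0.5986 s:
  obj    pos=(+1.078,-0.354) vel=(+3.418,-1.346) ωy=+74.95

Key-timestep trajectory:
   step    t(s)  obj.x    obj.z    obj.vx   obj.vz 
     64  0.1485   +0.118  +0.024  +0.848  -0.334
    129  0.2993   +0.311  -0.052  +1.709  -0.673
    193  0.4478   +0.628  -0.176  +2.557  -1.007


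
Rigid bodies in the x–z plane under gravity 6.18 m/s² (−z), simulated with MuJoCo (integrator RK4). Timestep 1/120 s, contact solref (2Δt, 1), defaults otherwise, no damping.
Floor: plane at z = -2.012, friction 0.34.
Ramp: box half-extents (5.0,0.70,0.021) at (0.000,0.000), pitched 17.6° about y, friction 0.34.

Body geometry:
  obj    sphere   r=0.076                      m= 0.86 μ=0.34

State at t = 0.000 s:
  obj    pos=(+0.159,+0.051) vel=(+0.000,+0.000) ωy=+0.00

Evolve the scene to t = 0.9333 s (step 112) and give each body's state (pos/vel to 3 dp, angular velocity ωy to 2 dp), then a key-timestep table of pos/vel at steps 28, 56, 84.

State at t = 0.9333 s:
  obj    pos=(+0.713,-0.125) vel=(+1.188,-0.377) ωy=+16.39

Key-timestep trajectory:
   step    t(s)  obj.x    obj.z    obj.vx   obj.vz 
     28  0.2333   +0.194  +0.040  +0.297  -0.094
     56  0.4667   +0.298  +0.007  +0.594  -0.188
     84  0.7000   +0.471  -0.048  +0.891  -0.283


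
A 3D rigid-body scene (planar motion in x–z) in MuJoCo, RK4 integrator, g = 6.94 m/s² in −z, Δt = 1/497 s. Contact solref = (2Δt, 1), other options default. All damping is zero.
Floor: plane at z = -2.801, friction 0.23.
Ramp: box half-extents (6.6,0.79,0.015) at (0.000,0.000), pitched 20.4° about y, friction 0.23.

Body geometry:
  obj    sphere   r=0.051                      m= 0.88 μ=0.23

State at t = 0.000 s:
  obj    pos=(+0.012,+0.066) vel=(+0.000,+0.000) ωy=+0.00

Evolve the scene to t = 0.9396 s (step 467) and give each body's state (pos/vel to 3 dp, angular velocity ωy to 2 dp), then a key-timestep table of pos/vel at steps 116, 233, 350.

State at t = 0.9396 s:
  obj    pos=(+0.727,-0.200) vel=(+1.522,-0.566) ωy=+31.83

Key-timestep trajectory:
   step    t(s)  obj.x    obj.z    obj.vx   obj.vz 
    116  0.2334   +0.056  +0.050  +0.378  -0.141
    233  0.4688   +0.190  +0.000  +0.759  -0.282
    350  0.7042   +0.414  -0.083  +1.141  -0.424


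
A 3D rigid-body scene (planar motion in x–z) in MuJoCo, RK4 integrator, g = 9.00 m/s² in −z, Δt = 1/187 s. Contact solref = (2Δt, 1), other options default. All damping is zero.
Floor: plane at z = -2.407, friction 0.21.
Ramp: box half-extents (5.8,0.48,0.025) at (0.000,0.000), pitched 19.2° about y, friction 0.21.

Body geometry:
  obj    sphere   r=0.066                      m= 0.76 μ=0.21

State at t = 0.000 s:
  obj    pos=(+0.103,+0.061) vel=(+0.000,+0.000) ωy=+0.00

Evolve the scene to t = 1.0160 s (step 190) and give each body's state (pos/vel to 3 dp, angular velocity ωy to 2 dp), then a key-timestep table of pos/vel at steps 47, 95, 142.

State at t = 1.0160 s:
  obj    pos=(+1.134,-0.298) vel=(+2.029,-0.706) ωy=+32.54

Key-timestep trajectory:
   step    t(s)  obj.x    obj.z    obj.vx   obj.vz 
     47  0.2513   +0.166  +0.039  +0.502  -0.175
     95  0.5080   +0.361  -0.029  +1.014  -0.353
    142  0.7594   +0.679  -0.140  +1.516  -0.528


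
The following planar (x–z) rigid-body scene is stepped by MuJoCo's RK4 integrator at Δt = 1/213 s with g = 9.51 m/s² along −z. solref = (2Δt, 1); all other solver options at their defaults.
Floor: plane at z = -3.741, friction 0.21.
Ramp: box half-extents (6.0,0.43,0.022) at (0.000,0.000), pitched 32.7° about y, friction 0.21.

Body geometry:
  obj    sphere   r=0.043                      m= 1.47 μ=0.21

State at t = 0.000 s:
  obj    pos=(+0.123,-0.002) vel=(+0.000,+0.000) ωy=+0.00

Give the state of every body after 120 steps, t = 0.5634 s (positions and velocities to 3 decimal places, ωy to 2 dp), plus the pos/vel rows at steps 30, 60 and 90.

State at t = 0.5634 s:
  obj    pos=(+0.613,-0.317) vel=(+1.740,-1.117) ωy=+48.06

Key-timestep trajectory:
   step    t(s)  obj.x    obj.z    obj.vx   obj.vz 
     30  0.1408   +0.154  -0.021  +0.435  -0.279
     60  0.2817   +0.246  -0.081  +0.870  -0.559
     90  0.4225   +0.399  -0.179  +1.305  -0.838


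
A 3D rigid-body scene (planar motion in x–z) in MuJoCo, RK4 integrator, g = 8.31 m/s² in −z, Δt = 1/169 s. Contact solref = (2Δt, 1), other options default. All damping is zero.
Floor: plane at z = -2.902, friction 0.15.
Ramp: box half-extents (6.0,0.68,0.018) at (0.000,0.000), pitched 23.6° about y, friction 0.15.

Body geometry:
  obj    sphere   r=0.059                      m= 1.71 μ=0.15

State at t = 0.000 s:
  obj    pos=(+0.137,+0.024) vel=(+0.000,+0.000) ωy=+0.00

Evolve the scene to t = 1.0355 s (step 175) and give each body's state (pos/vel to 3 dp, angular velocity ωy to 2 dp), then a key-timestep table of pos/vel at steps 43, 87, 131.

State at t = 1.0355 s:
  obj    pos=(+1.305,-0.486) vel=(+2.255,-0.985) ωy=+41.69

Key-timestep trajectory:
   step    t(s)  obj.x    obj.z    obj.vx   obj.vz 
     43  0.2544   +0.208  -0.007  +0.554  -0.242
     87  0.5148   +0.426  -0.102  +1.121  -0.490
    131  0.7751   +0.791  -0.262  +1.688  -0.738


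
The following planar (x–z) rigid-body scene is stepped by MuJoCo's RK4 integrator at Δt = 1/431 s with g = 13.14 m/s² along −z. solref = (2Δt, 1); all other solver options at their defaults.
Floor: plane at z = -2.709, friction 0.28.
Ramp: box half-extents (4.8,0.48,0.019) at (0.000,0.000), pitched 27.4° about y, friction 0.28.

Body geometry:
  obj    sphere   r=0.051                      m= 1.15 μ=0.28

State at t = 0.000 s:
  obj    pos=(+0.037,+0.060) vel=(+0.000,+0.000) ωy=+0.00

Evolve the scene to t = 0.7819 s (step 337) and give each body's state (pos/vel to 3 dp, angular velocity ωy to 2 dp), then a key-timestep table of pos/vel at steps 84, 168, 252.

State at t = 0.7819 s:
  obj    pos=(+1.209,-0.548) vel=(+2.998,-1.554) ωy=+66.21

Key-timestep trajectory:
   step    t(s)  obj.x    obj.z    obj.vx   obj.vz 
     84  0.1949   +0.110  +0.022  +0.747  -0.387
    168  0.3898   +0.328  -0.091  +1.495  -0.775
    252  0.5847   +0.692  -0.280  +2.242  -1.162


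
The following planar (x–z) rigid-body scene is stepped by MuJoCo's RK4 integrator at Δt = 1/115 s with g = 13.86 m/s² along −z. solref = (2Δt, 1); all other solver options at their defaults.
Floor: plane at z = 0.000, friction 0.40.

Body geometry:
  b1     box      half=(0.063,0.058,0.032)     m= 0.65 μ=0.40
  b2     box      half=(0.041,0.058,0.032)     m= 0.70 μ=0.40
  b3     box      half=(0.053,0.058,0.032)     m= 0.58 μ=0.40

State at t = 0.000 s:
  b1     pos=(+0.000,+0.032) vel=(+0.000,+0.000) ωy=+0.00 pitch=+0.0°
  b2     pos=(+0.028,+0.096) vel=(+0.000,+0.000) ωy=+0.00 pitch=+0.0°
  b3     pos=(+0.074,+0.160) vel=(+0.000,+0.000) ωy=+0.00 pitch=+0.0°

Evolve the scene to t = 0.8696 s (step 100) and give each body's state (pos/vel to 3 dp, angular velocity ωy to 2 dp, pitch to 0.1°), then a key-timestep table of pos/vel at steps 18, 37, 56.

State at t = 0.8696 s:
  b1     pos=(+0.000,+0.032) vel=(+0.000,+0.000) ωy=+0.00 pitch=+0.0°
  b2     pos=(+0.027,+0.096) vel=(+0.000,+0.000) ωy=+0.00 pitch=+0.0°
  b3     pos=(+0.104,+0.053) vel=(+0.000,+0.000) ωy=+0.00 pitch=+90.0°

Key-timestep trajectory:
   step    t(s)  b1.x    b1.z    b1.vx   b1.vz   b2.x    b2.z    b2.vx   b2.vz   b3.x    b3.z    b3.vx   b3.vz 
     18  0.1565   +0.000  +0.032  +0.000  +0.000   +0.028  +0.096  -0.001  +0.001   +0.089  +0.153  +0.233  -0.187
     37  0.3217   +0.000  +0.032  +0.000  +0.000   +0.028  +0.096  +0.000  +0.000   +0.126  +0.058  -0.001  +0.128
     56  0.4870   +0.000  +0.032  -0.001  +0.000   +0.028  +0.096  -0.042  -0.045   +0.101  +0.053  -0.061  +0.043


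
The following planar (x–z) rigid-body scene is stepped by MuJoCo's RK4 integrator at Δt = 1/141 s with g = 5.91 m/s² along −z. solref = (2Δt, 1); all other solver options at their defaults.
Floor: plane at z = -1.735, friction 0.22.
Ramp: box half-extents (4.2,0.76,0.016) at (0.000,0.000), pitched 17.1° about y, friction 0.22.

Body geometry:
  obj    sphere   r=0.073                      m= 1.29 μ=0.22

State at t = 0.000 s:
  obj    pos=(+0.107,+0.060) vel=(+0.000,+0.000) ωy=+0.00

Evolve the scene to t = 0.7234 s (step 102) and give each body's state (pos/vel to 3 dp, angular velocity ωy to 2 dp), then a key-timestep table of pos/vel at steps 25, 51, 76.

State at t = 0.7234 s:
  obj    pos=(+0.418,-0.035) vel=(+0.858,-0.264) ωy=+12.30

Key-timestep trajectory:
   step    t(s)  obj.x    obj.z    obj.vx   obj.vz 
     25  0.1773   +0.126  +0.054  +0.210  -0.065
     51  0.3617   +0.185  +0.036  +0.429  -0.132
     76  0.5390   +0.279  +0.007  +0.640  -0.197


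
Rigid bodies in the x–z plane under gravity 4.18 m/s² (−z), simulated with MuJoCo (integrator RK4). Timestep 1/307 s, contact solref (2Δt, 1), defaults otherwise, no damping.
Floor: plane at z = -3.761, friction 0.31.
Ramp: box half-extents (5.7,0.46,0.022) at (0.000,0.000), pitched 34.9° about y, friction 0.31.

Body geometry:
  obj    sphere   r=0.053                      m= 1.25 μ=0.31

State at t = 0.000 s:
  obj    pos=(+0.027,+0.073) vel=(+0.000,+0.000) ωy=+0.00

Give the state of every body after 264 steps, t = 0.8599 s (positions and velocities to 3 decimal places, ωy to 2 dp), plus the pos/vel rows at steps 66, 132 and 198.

State at t = 0.8599 s:
  obj    pos=(+0.545,-0.289) vel=(+1.205,-0.841) ωy=+27.71

Key-timestep trajectory:
   step    t(s)  obj.x    obj.z    obj.vx   obj.vz 
     66  0.2150   +0.059  +0.050  +0.301  -0.210
    132  0.4300   +0.156  -0.018  +0.602  -0.420
    198  0.6450   +0.318  -0.131  +0.904  -0.630


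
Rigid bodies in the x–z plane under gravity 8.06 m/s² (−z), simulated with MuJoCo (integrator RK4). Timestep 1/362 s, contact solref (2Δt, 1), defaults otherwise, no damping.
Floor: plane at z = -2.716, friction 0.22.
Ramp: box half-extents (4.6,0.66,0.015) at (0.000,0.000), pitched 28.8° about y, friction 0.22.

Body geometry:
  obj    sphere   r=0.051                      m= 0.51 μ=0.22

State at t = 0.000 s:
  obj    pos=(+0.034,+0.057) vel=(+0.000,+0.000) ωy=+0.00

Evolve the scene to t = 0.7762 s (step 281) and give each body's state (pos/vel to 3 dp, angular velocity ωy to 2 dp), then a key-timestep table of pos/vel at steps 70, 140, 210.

State at t = 0.7762 s:
  obj    pos=(+0.766,-0.346) vel=(+1.887,-1.037) ωy=+42.21

Key-timestep trajectory:
   step    t(s)  obj.x    obj.z    obj.vx   obj.vz 
     70  0.1934   +0.079  +0.032  +0.470  -0.258
    140  0.3867   +0.216  -0.043  +0.940  -0.517
    210  0.5801   +0.443  -0.168  +1.410  -0.775


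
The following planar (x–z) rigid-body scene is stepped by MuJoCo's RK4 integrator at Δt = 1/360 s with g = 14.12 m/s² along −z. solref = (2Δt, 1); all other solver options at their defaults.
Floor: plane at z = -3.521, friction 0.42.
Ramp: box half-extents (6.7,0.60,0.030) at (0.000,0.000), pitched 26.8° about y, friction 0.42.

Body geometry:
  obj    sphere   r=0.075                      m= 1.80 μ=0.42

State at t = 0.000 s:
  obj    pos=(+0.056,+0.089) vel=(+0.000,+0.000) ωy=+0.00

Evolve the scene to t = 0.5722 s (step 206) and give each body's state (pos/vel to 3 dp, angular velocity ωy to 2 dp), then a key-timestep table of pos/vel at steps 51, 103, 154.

State at t = 0.5722 s:
  obj    pos=(+0.721,-0.246) vel=(+2.323,-1.173) ωy=+34.69

Key-timestep trajectory:
   step    t(s)  obj.x    obj.z    obj.vx   obj.vz 
     51  0.1417   +0.097  +0.069  +0.575  -0.291
    103  0.2861   +0.222  +0.005  +1.161  -0.587
    154  0.4278   +0.428  -0.098  +1.736  -0.877


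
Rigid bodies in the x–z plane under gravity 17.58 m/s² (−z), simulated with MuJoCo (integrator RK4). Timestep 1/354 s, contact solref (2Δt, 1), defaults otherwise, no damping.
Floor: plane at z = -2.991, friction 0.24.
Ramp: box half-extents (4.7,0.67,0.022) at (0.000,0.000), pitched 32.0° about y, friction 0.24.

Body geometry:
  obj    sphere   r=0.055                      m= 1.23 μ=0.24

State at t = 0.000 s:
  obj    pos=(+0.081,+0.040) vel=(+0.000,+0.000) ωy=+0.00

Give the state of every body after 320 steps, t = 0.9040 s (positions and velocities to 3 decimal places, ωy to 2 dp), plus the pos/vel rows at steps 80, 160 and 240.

State at t = 0.9040 s:
  obj    pos=(+2.387,-1.401) vel=(+5.101,-3.188) ωy=+109.35

Key-timestep trajectory:
   step    t(s)  obj.x    obj.z    obj.vx   obj.vz 
     80  0.2260   +0.225  -0.050  +1.276  -0.797
    160  0.4520   +0.658  -0.320  +2.551  -1.594
    240  0.6780   +1.378  -0.770  +3.826  -2.391


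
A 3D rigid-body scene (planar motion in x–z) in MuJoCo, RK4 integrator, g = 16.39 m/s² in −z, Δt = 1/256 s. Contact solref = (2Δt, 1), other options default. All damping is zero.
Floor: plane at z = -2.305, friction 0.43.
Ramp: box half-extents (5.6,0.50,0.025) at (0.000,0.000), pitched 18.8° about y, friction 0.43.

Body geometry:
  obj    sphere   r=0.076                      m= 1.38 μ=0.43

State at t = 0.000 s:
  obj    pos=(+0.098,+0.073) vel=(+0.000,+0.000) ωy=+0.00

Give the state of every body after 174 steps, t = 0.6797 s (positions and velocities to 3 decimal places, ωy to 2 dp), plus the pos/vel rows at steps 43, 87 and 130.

State at t = 0.6797 s:
  obj    pos=(+0.923,-0.208) vel=(+2.428,-0.826) ωy=+33.73

Key-timestep trajectory:
   step    t(s)  obj.x    obj.z    obj.vx   obj.vz 
     43  0.1680   +0.149  +0.056  +0.600  -0.204
     87  0.3398   +0.304  +0.003  +1.214  -0.413
    130  0.5078   +0.559  -0.084  +1.814  -0.617


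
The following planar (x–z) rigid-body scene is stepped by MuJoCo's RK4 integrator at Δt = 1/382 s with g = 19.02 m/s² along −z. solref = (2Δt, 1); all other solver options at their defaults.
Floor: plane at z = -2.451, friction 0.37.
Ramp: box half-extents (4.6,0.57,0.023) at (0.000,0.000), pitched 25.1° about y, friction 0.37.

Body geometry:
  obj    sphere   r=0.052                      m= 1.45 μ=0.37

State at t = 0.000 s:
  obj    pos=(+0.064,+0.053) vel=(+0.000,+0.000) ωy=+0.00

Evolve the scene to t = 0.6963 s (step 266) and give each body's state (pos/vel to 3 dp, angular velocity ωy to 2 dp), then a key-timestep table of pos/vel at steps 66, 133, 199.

State at t = 0.6963 s:
  obj    pos=(+1.329,-0.540) vel=(+3.634,-1.702) ωy=+77.16

Key-timestep trajectory:
   step    t(s)  obj.x    obj.z    obj.vx   obj.vz 
     66  0.1728   +0.142  +0.016  +0.902  -0.422
    133  0.3482   +0.380  -0.095  +1.817  -0.851
    199  0.5209   +0.772  -0.279  +2.719  -1.274


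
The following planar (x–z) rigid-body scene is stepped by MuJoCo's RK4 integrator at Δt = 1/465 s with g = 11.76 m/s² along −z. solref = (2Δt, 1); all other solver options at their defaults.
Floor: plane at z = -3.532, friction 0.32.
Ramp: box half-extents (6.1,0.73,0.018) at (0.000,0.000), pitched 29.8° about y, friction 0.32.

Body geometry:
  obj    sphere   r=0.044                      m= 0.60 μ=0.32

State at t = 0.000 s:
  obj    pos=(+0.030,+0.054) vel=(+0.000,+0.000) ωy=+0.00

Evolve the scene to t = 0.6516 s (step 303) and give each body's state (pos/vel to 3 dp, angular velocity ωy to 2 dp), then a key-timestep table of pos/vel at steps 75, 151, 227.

State at t = 0.6516 s:
  obj    pos=(+0.799,-0.386) vel=(+2.361,-1.352) ωy=+61.82

Key-timestep trajectory:
   step    t(s)  obj.x    obj.z    obj.vx   obj.vz 
     75  0.1613   +0.077  +0.027  +0.584  -0.335
    151  0.3247   +0.221  -0.055  +1.176  -0.674
    227  0.4882   +0.462  -0.193  +1.769  -1.013


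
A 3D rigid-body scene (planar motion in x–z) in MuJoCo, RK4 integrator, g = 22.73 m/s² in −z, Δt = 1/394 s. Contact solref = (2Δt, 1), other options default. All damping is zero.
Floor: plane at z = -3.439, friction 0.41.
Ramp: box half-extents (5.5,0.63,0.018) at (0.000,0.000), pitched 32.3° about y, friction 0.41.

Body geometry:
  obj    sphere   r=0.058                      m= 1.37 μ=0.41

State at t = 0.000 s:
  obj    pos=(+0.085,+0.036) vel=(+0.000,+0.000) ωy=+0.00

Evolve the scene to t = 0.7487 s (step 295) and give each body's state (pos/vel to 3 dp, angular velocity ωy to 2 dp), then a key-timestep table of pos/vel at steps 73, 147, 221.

State at t = 0.7487 s:
  obj    pos=(+2.141,-1.263) vel=(+5.491,-3.471) ωy=+111.98

Key-timestep trajectory:
   step    t(s)  obj.x    obj.z    obj.vx   obj.vz 
     73  0.1853   +0.211  -0.043  +1.359  -0.859
    147  0.3731   +0.596  -0.287  +2.736  -1.730
    221  0.5609   +1.239  -0.693  +4.113  -2.600


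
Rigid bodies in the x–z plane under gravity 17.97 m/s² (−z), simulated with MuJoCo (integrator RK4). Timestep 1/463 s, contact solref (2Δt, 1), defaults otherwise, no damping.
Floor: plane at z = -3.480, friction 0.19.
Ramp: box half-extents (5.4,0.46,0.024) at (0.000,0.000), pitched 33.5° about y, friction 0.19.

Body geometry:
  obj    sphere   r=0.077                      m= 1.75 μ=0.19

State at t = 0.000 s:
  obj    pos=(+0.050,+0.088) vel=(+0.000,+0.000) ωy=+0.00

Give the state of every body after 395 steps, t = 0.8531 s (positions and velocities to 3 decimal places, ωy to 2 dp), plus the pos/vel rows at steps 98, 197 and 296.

State at t = 0.8531 s:
  obj    pos=(+2.200,-1.335) vel=(+5.040,-3.336) ωy=+78.48

Key-timestep trajectory:
   step    t(s)  obj.x    obj.z    obj.vx   obj.vz 
     98  0.2117   +0.182  +0.000  +1.251  -0.828
    197  0.4255   +0.585  -0.266  +2.514  -1.664
    296  0.6393   +1.257  -0.711  +3.777  -2.500


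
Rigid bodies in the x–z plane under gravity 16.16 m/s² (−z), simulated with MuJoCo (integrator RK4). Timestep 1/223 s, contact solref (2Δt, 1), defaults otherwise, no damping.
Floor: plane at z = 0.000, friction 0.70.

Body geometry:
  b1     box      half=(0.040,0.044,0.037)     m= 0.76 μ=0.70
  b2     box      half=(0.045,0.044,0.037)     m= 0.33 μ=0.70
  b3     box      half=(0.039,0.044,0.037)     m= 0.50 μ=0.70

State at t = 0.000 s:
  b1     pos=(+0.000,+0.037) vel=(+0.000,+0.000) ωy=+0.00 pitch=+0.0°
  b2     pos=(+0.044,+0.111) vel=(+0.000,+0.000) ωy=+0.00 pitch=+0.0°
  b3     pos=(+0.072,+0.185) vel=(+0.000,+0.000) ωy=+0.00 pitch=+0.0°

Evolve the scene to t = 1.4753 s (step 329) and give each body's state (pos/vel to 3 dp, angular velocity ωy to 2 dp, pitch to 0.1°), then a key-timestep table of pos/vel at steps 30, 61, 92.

State at t = 1.4753 s:
  b1     pos=(+0.000,+0.037) vel=(+0.000,+0.000) ωy=+0.00 pitch=+0.0°
  b2     pos=(+0.088,+0.045) vel=(+0.000,+0.000) ωy=+0.00 pitch=+90.0°
  b3     pos=(+0.193,+0.039) vel=(+0.000,+0.000) ωy=+0.00 pitch=+90.0°

Key-timestep trajectory:
   step    t(s)  b1.x    b1.z    b1.vx   b1.vz   b2.x    b2.z    b2.vx   b2.vz   b3.x    b3.z    b3.vx   b3.vz 
     30  0.1345   +0.000  +0.037  -0.001  +0.000   +0.057  +0.107  +0.223  -0.120   +0.111  +0.165  +0.624  -0.481
     61  0.2735   +0.000  +0.037  +0.000  +0.000   +0.088  +0.044  -0.032  +0.093   +0.202  +0.045  +0.259  +0.275
     92  0.4126   +0.000  +0.037  +0.000  +0.000   +0.088  +0.045  +0.000  +0.000   +0.203  +0.047  -0.273  -0.150


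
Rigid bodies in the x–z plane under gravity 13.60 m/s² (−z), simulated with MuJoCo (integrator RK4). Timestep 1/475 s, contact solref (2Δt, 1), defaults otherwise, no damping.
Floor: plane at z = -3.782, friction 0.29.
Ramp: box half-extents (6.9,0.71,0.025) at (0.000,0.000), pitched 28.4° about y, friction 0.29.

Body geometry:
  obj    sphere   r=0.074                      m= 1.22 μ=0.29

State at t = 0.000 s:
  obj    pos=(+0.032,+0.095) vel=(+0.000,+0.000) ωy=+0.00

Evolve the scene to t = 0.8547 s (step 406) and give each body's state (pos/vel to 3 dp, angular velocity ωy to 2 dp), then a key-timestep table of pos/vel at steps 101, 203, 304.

State at t = 0.8547 s:
  obj    pos=(+1.517,-0.708) vel=(+3.474,-1.878) ωy=+53.36

Key-timestep trajectory:
   step    t(s)  obj.x    obj.z    obj.vx   obj.vz 
    101  0.2126   +0.124  +0.045  +0.864  -0.467
    203  0.4274   +0.403  -0.106  +1.737  -0.939
    304  0.6400   +0.865  -0.355  +2.601  -1.406
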